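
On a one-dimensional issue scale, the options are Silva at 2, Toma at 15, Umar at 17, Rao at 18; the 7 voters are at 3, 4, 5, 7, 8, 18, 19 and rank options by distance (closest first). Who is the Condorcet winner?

Silva

With single-peaked preferences on a line, the Condorcet winner is the candidate closest to the median voter.
The median voter (position 7) is closest to Silva at 2.
Check: Silva vs Toma — voters closer to Silva: 5 of 7.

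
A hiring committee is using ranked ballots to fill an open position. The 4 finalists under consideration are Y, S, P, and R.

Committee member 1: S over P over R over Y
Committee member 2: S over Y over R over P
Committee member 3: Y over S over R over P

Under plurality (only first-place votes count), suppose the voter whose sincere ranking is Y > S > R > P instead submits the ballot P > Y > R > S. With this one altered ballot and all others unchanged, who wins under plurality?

S

First-place totals with the altered ballot: Y 0, S 2, P 1, R 0.
The winner is unchanged: still S.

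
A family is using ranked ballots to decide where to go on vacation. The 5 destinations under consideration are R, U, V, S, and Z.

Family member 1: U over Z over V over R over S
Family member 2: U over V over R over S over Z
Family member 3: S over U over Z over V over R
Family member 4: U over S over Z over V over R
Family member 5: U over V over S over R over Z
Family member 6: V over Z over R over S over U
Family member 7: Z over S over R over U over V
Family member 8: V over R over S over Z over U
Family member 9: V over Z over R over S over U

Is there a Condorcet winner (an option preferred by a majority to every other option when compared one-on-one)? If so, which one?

None — there is no Condorcet winner

Head-to-head results (9 voters total):
R vs U: U wins 5–4.
R vs V: V wins 8–1.
R vs S: R wins 5–4.
R vs Z: Z wins 6–3.
U vs V: U wins 6–3.
U vs S: S wins 5–4.
U vs Z: U wins 5–4.
V vs S: V wins 6–3.
V vs Z: V wins 5–4.
S vs Z: S wins 5–4.
No candidate beats all others: R beats S beats U beats R, a majority cycle.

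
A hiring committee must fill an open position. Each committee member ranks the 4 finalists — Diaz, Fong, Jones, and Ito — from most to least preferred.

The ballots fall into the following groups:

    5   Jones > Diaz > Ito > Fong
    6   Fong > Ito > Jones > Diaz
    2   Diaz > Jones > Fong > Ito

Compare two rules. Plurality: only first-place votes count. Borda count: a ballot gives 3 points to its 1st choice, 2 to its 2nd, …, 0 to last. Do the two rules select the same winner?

Plurality first-place counts: Diaz 2, Fong 6, Jones 5, Ito 0 → Fong.
Borda totals: Diaz 16, Fong 20, Jones 25, Ito 17 → Jones.
The two rules disagree: plurality picks Fong, Borda picks Jones.

No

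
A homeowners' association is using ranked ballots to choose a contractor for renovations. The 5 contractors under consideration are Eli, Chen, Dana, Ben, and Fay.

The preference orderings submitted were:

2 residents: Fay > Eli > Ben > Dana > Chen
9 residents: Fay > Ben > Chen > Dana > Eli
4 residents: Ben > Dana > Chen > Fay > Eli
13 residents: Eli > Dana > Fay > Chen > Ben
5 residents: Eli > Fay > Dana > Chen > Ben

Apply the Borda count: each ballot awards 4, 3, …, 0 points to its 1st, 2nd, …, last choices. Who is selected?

Borda scores:
  Eli: 2·3 + 9·0 + 4·0 + 13·4 + 5·4 = 78
  Chen: 2·0 + 9·2 + 4·2 + 13·1 + 5·1 = 44
  Dana: 2·1 + 9·1 + 4·3 + 13·3 + 5·2 = 72
  Ben: 2·2 + 9·3 + 4·4 + 13·0 + 5·0 = 47
  Fay: 2·4 + 9·4 + 4·1 + 13·2 + 5·3 = 89
Fay has the highest total.

Fay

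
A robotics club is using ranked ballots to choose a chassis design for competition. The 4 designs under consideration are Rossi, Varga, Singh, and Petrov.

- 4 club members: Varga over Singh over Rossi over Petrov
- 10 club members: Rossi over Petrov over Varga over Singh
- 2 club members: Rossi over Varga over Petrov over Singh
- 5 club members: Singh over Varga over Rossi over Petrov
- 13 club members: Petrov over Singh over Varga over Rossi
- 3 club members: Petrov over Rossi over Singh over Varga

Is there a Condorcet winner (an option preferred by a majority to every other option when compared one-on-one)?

Head-to-head results (37 voters total):
Rossi vs Varga: Varga wins 22–15.
Rossi vs Singh: Singh wins 22–15.
Rossi vs Petrov: Rossi wins 21–16.
Varga vs Singh: Singh wins 21–16.
Varga vs Petrov: Petrov wins 26–11.
Singh vs Petrov: Petrov wins 28–9.
No candidate beats all others: Rossi beats Petrov beats Varga beats Rossi, a majority cycle.

No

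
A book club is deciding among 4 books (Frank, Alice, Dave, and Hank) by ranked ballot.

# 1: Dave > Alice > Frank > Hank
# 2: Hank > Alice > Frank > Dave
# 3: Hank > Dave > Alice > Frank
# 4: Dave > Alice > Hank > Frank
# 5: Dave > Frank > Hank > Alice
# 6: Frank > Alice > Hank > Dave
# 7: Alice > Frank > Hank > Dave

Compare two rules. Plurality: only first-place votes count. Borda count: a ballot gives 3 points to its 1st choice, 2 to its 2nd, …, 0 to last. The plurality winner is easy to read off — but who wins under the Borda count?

Alice

Plurality first-place counts: Frank 1, Alice 1, Dave 3, Hank 2 → Dave.
Borda totals: Frank 9, Alice 12, Dave 11, Hank 10 → Alice.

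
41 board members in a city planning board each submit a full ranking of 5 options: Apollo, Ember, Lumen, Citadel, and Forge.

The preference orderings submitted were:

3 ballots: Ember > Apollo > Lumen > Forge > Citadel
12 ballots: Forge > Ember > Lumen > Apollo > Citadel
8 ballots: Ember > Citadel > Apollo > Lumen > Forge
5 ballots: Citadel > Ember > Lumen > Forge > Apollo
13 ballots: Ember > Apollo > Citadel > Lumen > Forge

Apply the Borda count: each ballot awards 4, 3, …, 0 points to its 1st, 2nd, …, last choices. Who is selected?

Borda scores:
  Apollo: 3·3 + 12·1 + 8·2 + 5·0 + 13·3 = 76
  Ember: 3·4 + 12·3 + 8·4 + 5·3 + 13·4 = 147
  Lumen: 3·2 + 12·2 + 8·1 + 5·2 + 13·1 = 61
  Citadel: 3·0 + 12·0 + 8·3 + 5·4 + 13·2 = 70
  Forge: 3·1 + 12·4 + 8·0 + 5·1 + 13·0 = 56
Ember has the highest total.

Ember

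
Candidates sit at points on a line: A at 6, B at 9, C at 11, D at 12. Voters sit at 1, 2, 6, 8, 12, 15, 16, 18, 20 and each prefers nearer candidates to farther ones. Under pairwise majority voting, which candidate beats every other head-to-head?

With single-peaked preferences on a line, the Condorcet winner is the candidate closest to the median voter.
The median voter (position 12) is closest to D at 12.
Check: D vs C — voters closer to D: 5 of 9.

D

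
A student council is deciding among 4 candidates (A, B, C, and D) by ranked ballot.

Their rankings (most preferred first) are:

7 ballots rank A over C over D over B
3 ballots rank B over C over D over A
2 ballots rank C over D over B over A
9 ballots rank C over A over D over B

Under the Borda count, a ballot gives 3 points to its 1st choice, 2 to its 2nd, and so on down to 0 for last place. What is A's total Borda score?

39

Borda scores:
  A: 7·3 + 3·0 + 2·0 + 9·2 = 39
  B: 7·0 + 3·3 + 2·1 + 9·0 = 11
  C: 7·2 + 3·2 + 2·3 + 9·3 = 53
  D: 7·1 + 3·1 + 2·2 + 9·1 = 23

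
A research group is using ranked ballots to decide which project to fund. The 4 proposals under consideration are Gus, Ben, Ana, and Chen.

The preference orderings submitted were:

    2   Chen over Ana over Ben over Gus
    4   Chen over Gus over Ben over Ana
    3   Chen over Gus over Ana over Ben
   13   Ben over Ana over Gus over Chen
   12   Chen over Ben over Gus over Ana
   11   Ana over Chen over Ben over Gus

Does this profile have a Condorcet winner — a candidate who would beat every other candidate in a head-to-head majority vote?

Head-to-head results (45 voters total):
Gus vs Ben: Ben wins 38–7.
Gus vs Ana: Ana wins 26–19.
Gus vs Chen: Chen wins 32–13.
Ben vs Ana: Ben wins 29–16.
Ben vs Chen: Chen wins 32–13.
Ana vs Chen: Ana wins 24–21.
No candidate beats all others: Ben beats Ana beats Chen beats Ben, a majority cycle.

No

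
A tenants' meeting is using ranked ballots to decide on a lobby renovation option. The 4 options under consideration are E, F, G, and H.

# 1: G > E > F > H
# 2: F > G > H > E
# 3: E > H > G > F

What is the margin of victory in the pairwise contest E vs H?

1

Ballots ranking E above H: 2.
Ballots ranking H above E: 1.
E wins 2–1, a margin of 1.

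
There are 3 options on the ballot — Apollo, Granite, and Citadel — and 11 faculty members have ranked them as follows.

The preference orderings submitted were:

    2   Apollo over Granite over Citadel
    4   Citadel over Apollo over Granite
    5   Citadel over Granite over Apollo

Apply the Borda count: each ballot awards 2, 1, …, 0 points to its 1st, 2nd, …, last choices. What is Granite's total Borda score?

Borda scores:
  Apollo: 2·2 + 4·1 + 5·0 = 8
  Granite: 2·1 + 4·0 + 5·1 = 7
  Citadel: 2·0 + 4·2 + 5·2 = 18

7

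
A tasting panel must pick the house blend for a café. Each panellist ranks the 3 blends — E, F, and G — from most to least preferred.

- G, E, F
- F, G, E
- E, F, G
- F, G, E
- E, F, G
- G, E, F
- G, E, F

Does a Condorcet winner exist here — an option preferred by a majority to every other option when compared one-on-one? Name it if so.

Head-to-head results (7 voters total):
E vs F: E wins 5–2.
E vs G: G wins 5–2.
F vs G: F wins 4–3.
No candidate beats all others: E beats F beats G beats E, a majority cycle.

None — there is no Condorcet winner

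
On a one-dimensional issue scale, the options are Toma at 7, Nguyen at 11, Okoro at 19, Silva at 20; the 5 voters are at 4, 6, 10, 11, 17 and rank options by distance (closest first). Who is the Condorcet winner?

Nguyen

With single-peaked preferences on a line, the Condorcet winner is the candidate closest to the median voter.
The median voter (position 10) is closest to Nguyen at 11.
Check: Nguyen vs Toma — voters closer to Nguyen: 3 of 5.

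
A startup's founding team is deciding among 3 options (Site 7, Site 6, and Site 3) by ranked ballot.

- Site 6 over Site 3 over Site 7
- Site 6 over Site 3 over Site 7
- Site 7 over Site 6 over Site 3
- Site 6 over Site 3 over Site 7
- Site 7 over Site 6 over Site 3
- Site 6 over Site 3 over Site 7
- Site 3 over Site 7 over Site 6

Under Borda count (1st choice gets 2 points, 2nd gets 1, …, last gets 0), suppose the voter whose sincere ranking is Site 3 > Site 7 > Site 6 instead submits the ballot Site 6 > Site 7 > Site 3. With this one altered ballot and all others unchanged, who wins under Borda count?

Borda totals with the altered ballot: Site 7 5, Site 6 12, Site 3 4.
The winner is unchanged: still Site 6.

Site 6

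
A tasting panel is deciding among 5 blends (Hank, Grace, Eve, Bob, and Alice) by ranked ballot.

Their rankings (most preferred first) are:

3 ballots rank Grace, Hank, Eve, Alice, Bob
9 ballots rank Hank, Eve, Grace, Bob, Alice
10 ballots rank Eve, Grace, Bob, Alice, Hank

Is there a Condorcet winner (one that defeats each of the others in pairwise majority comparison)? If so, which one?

Head-to-head results (22 voters total):
Hank vs Grace: Grace wins 13–9.
Hank vs Eve: Hank wins 12–10.
Hank vs Bob: Hank wins 12–10.
Hank vs Alice: Hank wins 12–10.
Grace vs Eve: Eve wins 19–3.
Grace vs Bob: Grace wins 22–0.
Grace vs Alice: Grace wins 22–0.
Eve vs Bob: Eve wins 22–0.
Eve vs Alice: Eve wins 22–0.
Bob vs Alice: Bob wins 19–3.
No candidate beats all others: Hank beats Eve beats Grace beats Hank, a majority cycle.

There is no Condorcet winner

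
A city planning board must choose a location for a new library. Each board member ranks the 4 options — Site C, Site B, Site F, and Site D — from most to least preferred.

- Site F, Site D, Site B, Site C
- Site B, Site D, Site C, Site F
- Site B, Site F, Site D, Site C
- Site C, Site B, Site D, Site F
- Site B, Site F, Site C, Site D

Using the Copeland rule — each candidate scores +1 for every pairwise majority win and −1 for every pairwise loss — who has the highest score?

Site B

Pairwise results:
  Site C vs Site B: Site B wins 4–1.
  Site C vs Site F: Site F wins 3–2.
  Site C vs Site D: Site D wins 3–2.
  Site B vs Site F: Site B wins 4–1.
  Site B vs Site D: Site B wins 4–1.
  Site F vs Site D: Site F wins 3–2.
Copeland scores (wins − losses):
  Site C: 0 − 3 = -3
  Site B: 3 − 0 = 3
  Site F: 2 − 1 = 1
  Site D: 1 − 2 = -1
Site B has the best Copeland score.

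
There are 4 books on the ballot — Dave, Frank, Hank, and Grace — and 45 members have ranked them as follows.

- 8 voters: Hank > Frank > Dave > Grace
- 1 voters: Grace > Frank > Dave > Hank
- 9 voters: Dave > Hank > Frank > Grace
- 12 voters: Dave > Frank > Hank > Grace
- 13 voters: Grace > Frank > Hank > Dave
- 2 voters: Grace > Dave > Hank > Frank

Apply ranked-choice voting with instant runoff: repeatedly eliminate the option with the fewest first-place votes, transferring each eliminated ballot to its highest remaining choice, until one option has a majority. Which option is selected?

Dave

Round 1: Dave 21, Grace 16, Hank 8, Frank 0. Frank has the fewest and is eliminated.
Round 2: Dave 21, Grace 16, Hank 8. Hank has the fewest and is eliminated.
Round 3: Dave 29, Grace 16. Dave has a majority.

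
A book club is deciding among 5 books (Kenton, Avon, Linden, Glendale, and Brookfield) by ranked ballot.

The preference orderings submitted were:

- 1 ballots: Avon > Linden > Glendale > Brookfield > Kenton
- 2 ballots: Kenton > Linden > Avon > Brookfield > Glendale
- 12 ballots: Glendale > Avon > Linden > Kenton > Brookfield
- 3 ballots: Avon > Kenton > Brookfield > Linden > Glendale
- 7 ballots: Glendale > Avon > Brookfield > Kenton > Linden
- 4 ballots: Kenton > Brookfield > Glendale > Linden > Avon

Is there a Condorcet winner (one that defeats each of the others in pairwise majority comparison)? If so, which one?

Head-to-head results (29 voters total):
Kenton vs Avon: Avon wins 23–6.
Kenton vs Linden: Kenton wins 16–13.
Kenton vs Glendale: Glendale wins 20–9.
Kenton vs Brookfield: Kenton wins 21–8.
Avon vs Linden: Avon wins 23–6.
Avon vs Glendale: Glendale wins 23–6.
Avon vs Brookfield: Avon wins 25–4.
Linden vs Glendale: Glendale wins 23–6.
Linden vs Brookfield: Linden wins 15–14.
Glendale vs Brookfield: Glendale wins 20–9.
Glendale beats each rival — Kenton (20–9), Avon (23–6), Linden (23–6), Brookfield (20–9) — so Glendale is the Condorcet winner.

Glendale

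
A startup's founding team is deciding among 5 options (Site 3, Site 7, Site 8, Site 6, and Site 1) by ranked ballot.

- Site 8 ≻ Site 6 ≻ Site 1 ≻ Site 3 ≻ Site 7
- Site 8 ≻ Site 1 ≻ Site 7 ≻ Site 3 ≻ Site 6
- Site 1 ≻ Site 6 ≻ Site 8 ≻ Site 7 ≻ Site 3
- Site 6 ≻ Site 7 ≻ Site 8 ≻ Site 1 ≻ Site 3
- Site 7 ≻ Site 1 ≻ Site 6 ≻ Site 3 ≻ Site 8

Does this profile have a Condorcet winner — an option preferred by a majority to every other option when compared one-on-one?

Head-to-head results (5 voters total):
Site 3 vs Site 7: Site 7 wins 4–1.
Site 3 vs Site 8: Site 8 wins 4–1.
Site 3 vs Site 6: Site 6 wins 4–1.
Site 3 vs Site 1: Site 1 wins 5–0.
Site 7 vs Site 8: Site 8 wins 3–2.
Site 7 vs Site 6: Site 6 wins 3–2.
Site 7 vs Site 1: Site 1 wins 3–2.
Site 8 vs Site 6: Site 6 wins 3–2.
Site 8 vs Site 1: Site 8 wins 3–2.
Site 6 vs Site 1: Site 1 wins 3–2.
No candidate beats all others: Site 8 beats Site 1 beats Site 6 beats Site 8, a majority cycle.

No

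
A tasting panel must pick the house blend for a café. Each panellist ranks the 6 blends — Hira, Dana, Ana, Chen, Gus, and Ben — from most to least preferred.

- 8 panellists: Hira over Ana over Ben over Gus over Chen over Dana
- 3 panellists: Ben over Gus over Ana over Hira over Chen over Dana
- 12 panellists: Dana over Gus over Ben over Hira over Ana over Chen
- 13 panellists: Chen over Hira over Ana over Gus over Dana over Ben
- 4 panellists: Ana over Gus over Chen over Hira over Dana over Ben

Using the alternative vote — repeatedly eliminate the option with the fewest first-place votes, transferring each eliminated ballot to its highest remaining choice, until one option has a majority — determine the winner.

Chen

Round 1: Chen 13, Dana 12, Hira 8, Ana 4, Ben 3, Gus 0. Gus has the fewest and is eliminated.
Round 2: Chen 13, Dana 12, Hira 8, Ana 4, Ben 3. Ben has the fewest and is eliminated.
Round 3: Chen 13, Dana 12, Hira 8, Ana 7. Ana has the fewest and is eliminated.
Round 4: Chen 17, Dana 12, Hira 11. Hira has the fewest and is eliminated.
Round 5: Chen 28, Dana 12. Chen has a majority.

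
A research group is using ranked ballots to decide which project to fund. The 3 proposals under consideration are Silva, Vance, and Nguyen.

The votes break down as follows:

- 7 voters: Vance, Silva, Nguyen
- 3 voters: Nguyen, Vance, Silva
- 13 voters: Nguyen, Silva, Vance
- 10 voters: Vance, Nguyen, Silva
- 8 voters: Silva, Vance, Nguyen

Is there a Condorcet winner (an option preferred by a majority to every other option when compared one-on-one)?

No

Head-to-head results (41 voters total):
Silva vs Vance: Silva wins 21–20.
Silva vs Nguyen: Nguyen wins 26–15.
Vance vs Nguyen: Vance wins 25–16.
No candidate beats all others: Silva beats Vance beats Nguyen beats Silva, a majority cycle.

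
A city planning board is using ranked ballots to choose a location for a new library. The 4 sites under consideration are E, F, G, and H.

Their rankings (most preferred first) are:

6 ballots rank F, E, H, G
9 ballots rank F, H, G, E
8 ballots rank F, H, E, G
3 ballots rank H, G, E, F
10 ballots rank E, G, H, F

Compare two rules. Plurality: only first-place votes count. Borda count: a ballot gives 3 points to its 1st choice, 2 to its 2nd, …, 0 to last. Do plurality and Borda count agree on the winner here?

Plurality first-place counts: E 10, F 23, G 0, H 3 → F.
Borda totals: E 53, F 69, G 35, H 59 → F.
The two rules agree on F.

Yes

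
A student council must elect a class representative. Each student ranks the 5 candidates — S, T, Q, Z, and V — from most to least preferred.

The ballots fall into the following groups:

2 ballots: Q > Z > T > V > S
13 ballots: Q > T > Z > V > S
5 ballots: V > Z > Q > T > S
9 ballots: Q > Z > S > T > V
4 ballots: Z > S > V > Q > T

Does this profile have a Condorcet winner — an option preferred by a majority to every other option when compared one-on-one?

Yes

Head-to-head results (33 voters total):
S vs T: T wins 20–13.
S vs Q: Q wins 29–4.
S vs Z: Z wins 33–0.
S vs V: V wins 20–13.
T vs Q: Q wins 33–0.
T vs Z: Z wins 20–13.
T vs V: T wins 24–9.
Q vs Z: Q wins 24–9.
Q vs V: Q wins 24–9.
Z vs V: Z wins 28–5.
Q beats each rival — S (29–4), T (33–0), Z (24–9), V (24–9) — so Q is the Condorcet winner.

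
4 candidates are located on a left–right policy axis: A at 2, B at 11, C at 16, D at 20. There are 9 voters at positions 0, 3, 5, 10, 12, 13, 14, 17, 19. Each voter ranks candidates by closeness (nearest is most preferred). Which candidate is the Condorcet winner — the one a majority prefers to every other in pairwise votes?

With single-peaked preferences on a line, the Condorcet winner is the candidate closest to the median voter.
The median voter (position 12) is closest to B at 11.
Check: B vs C — voters closer to B: 6 of 9.

B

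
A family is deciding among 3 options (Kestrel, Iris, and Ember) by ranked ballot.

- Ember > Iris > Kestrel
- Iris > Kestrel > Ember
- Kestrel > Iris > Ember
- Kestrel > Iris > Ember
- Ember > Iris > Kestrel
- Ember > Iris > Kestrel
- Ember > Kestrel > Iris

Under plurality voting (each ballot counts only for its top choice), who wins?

Ember

First-place vote totals:
  Kestrel: 2
  Iris: 1
  Ember: 4
Ember has the most first-place votes.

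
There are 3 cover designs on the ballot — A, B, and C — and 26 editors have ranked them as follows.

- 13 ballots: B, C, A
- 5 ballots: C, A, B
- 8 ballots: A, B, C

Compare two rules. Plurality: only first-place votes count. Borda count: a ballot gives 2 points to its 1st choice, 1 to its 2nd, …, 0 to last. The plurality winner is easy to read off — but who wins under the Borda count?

Plurality first-place counts: A 8, B 13, C 5 → B.
Borda totals: A 21, B 34, C 23 → B.

B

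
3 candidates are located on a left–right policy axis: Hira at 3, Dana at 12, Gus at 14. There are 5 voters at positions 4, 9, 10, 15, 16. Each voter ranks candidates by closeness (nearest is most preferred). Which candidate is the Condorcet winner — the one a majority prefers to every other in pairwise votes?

Dana

With single-peaked preferences on a line, the Condorcet winner is the candidate closest to the median voter.
The median voter (position 10) is closest to Dana at 12.
Check: Dana vs Gus — voters closer to Dana: 3 of 5.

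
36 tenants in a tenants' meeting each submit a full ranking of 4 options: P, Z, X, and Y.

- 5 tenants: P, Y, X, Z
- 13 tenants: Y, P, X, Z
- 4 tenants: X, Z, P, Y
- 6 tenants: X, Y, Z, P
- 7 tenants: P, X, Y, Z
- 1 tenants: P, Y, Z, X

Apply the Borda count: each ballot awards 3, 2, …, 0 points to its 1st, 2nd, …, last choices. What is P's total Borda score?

69

Borda scores:
  P: 5·3 + 13·2 + 4·1 + 6·0 + 7·3 + 3 = 69
  Z: 5·0 + 13·0 + 4·2 + 6·1 + 7·0 + 1 = 15
  X: 5·1 + 13·1 + 4·3 + 6·3 + 7·2 + 0 = 62
  Y: 5·2 + 13·3 + 4·0 + 6·2 + 7·1 + 2 = 70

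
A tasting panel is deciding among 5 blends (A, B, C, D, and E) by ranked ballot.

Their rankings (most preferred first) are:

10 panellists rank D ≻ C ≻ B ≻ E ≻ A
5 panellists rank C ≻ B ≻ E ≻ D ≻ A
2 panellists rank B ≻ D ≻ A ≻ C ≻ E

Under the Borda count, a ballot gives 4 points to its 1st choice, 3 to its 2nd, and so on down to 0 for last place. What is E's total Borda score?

Borda scores:
  A: 10·0 + 5·0 + 2·2 = 4
  B: 10·2 + 5·3 + 2·4 = 43
  C: 10·3 + 5·4 + 2·1 = 52
  D: 10·4 + 5·1 + 2·3 = 51
  E: 10·1 + 5·2 + 2·0 = 20

20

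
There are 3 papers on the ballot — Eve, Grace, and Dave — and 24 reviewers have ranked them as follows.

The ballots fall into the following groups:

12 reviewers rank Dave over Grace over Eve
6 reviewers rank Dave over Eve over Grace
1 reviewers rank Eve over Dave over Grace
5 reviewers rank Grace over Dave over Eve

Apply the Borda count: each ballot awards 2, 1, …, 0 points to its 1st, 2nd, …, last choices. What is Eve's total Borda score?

8

Borda scores:
  Eve: 12·0 + 6·1 + 2 + 5·0 = 8
  Grace: 12·1 + 6·0 + 0 + 5·2 = 22
  Dave: 12·2 + 6·2 + 1 + 5·1 = 42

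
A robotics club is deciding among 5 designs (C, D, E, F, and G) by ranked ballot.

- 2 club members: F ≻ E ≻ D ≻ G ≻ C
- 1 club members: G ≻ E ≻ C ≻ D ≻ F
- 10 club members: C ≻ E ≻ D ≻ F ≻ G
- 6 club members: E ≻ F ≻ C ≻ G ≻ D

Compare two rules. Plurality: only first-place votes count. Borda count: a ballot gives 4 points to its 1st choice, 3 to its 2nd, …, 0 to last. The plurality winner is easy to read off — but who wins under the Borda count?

Plurality first-place counts: C 10, D 0, E 6, F 2, G 1 → C.
Borda totals: C 54, D 25, E 63, F 36, G 12 → E.

E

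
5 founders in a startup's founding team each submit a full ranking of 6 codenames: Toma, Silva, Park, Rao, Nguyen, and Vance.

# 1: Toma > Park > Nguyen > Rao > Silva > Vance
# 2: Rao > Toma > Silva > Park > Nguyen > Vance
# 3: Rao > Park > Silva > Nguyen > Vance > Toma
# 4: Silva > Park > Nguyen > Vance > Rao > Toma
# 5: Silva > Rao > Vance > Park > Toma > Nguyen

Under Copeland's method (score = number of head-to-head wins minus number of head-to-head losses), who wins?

Rao

Pairwise results:
  Toma vs Silva: Silva wins 3–2.
  Toma vs Park: Park wins 3–2.
  Toma vs Rao: Rao wins 4–1.
  Toma vs Nguyen: Toma wins 3–2.
  Toma vs Vance: Vance wins 3–2.
  Silva vs Park: Silva wins 3–2.
  Silva vs Rao: Rao wins 3–2.
  Silva vs Nguyen: Silva wins 4–1.
  Silva vs Vance: Silva wins 5–0.
  Park vs Rao: Rao wins 3–2.
  Park vs Nguyen: Park wins 5–0.
  Park vs Vance: Park wins 4–1.
  Rao vs Nguyen: Rao wins 3–2.
  Rao vs Vance: Rao wins 4–1.
  Nguyen vs Vance: Nguyen wins 4–1.
Copeland scores (wins − losses):
  Toma: 1 − 4 = -3
  Silva: 4 − 1 = 3
  Park: 3 − 2 = 1
  Rao: 5 − 0 = 5
  Nguyen: 1 − 4 = -3
  Vance: 1 − 4 = -3
Rao has the best Copeland score.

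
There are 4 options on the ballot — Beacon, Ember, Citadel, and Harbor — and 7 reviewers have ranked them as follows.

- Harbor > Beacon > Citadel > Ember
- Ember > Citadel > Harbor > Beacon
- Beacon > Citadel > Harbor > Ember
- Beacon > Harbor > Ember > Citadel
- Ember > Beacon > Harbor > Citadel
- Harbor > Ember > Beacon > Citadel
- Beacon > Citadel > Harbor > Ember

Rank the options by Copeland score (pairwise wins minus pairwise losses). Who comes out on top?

Beacon

Pairwise results:
  Beacon vs Ember: Beacon wins 4–3.
  Beacon vs Citadel: Beacon wins 6–1.
  Beacon vs Harbor: Beacon wins 4–3.
  Ember vs Citadel: Ember wins 4–3.
  Ember vs Harbor: Harbor wins 5–2.
  Citadel vs Harbor: Harbor wins 4–3.
Copeland scores (wins − losses):
  Beacon: 3 − 0 = 3
  Ember: 1 − 2 = -1
  Citadel: 0 − 3 = -3
  Harbor: 2 − 1 = 1
Beacon has the best Copeland score.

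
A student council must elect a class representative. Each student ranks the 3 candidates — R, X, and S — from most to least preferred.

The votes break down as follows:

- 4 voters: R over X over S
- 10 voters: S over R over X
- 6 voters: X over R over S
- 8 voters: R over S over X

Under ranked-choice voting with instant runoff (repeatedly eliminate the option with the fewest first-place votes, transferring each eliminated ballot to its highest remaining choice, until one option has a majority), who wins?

Round 1: R 12, S 10, X 6. X has the fewest and is eliminated.
Round 2: R 18, S 10. R has a majority.

R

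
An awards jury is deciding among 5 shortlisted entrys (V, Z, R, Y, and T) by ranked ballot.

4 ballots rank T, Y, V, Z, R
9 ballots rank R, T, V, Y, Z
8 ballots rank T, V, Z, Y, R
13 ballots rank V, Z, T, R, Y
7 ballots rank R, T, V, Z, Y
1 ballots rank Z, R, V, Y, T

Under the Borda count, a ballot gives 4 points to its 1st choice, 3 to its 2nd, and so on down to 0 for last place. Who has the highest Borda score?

T

Borda scores:
  V: 4·2 + 9·2 + 8·3 + 13·4 + 7·2 + 2 = 118
  Z: 4·1 + 9·0 + 8·2 + 13·3 + 7·1 + 4 = 70
  R: 4·0 + 9·4 + 8·0 + 13·1 + 7·4 + 3 = 80
  Y: 4·3 + 9·1 + 8·1 + 13·0 + 7·0 + 1 = 30
  T: 4·4 + 9·3 + 8·4 + 13·2 + 7·3 + 0 = 122
T has the highest total.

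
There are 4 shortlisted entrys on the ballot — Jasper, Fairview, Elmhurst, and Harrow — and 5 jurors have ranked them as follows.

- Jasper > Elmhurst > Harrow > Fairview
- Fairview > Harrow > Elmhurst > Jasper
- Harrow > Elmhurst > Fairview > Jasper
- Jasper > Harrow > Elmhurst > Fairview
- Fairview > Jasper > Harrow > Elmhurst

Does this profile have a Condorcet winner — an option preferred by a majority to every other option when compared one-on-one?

Head-to-head results (5 voters total):
Jasper vs Fairview: Fairview wins 3–2.
Jasper vs Elmhurst: Jasper wins 3–2.
Jasper vs Harrow: Jasper wins 3–2.
Fairview vs Elmhurst: Elmhurst wins 3–2.
Fairview vs Harrow: Harrow wins 3–2.
Elmhurst vs Harrow: Harrow wins 4–1.
No candidate beats all others: Jasper beats Elmhurst beats Fairview beats Jasper, a majority cycle.

No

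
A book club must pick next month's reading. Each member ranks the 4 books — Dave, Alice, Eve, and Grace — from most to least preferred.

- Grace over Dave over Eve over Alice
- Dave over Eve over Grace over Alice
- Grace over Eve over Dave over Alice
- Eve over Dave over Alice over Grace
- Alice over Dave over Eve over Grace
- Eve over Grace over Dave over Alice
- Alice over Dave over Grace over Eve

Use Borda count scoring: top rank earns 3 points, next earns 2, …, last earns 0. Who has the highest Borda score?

Dave

Borda scores:
  Dave: 2 + 3 + 1 + 2 + 2 + 1 + 2 = 13
  Alice: 0 + 0 + 0 + 1 + 3 + 0 + 3 = 7
  Eve: 1 + 2 + 2 + 3 + 1 + 3 + 0 = 12
  Grace: 3 + 1 + 3 + 0 + 0 + 2 + 1 = 10
Dave has the highest total.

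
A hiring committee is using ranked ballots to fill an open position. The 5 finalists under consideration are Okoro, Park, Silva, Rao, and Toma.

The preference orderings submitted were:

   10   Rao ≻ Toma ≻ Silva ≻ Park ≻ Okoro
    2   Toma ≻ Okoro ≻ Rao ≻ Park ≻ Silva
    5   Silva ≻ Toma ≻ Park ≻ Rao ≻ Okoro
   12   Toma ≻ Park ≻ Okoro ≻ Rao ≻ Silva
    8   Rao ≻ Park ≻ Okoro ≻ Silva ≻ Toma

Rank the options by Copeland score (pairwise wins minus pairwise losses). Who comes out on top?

Pairwise results:
  Okoro vs Park: Park wins 35–2.
  Okoro vs Silva: Okoro wins 22–15.
  Okoro vs Rao: Rao wins 23–14.
  Okoro vs Toma: Toma wins 29–8.
  Park vs Silva: Park wins 22–15.
  Park vs Rao: Rao wins 20–17.
  Park vs Toma: Toma wins 29–8.
  Silva vs Rao: Rao wins 32–5.
  Silva vs Toma: Toma wins 24–13.
  Rao vs Toma: Toma wins 19–18.
Copeland scores (wins − losses):
  Okoro: 1 − 3 = -2
  Park: 2 − 2 = 0
  Silva: 0 − 4 = -4
  Rao: 3 − 1 = 2
  Toma: 4 − 0 = 4
Toma has the best Copeland score.

Toma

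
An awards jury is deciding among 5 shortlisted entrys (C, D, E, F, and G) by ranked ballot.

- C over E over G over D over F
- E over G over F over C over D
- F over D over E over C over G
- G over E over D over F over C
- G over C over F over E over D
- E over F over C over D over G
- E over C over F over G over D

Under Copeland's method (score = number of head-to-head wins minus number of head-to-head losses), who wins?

E

Pairwise results:
  C vs D: C wins 5–2.
  C vs E: E wins 5–2.
  C vs F: F wins 4–3.
  C vs G: C wins 4–3.
  D vs E: E wins 6–1.
  D vs F: F wins 5–2.
  D vs G: G wins 5–2.
  E vs F: E wins 5–2.
  E vs G: E wins 5–2.
  F vs G: G wins 4–3.
Copeland scores (wins − losses):
  C: 2 − 2 = 0
  D: 0 − 4 = -4
  E: 4 − 0 = 4
  F: 2 − 2 = 0
  G: 2 − 2 = 0
E has the best Copeland score.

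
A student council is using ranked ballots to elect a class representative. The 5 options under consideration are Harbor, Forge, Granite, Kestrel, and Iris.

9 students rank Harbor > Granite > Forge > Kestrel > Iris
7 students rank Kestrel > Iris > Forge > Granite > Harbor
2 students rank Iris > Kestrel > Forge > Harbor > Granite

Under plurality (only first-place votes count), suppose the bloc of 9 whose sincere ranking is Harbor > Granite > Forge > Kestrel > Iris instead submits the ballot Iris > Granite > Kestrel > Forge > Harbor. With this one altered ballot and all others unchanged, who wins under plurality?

First-place totals with the altered ballot: Harbor 0, Forge 0, Granite 0, Kestrel 7, Iris 11.
The switch changes the winner from Harbor to Iris.

Iris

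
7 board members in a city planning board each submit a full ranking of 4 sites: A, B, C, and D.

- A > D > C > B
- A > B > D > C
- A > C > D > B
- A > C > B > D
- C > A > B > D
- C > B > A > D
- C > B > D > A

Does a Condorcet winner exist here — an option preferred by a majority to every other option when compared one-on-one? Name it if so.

Head-to-head results (7 voters total):
A vs B: A wins 5–2.
A vs C: A wins 4–3.
A vs D: A wins 6–1.
B vs C: C wins 6–1.
B vs D: B wins 5–2.
C vs D: C wins 5–2.
A beats each rival — B (5–2), C (4–3), D (6–1) — so A is the Condorcet winner.

A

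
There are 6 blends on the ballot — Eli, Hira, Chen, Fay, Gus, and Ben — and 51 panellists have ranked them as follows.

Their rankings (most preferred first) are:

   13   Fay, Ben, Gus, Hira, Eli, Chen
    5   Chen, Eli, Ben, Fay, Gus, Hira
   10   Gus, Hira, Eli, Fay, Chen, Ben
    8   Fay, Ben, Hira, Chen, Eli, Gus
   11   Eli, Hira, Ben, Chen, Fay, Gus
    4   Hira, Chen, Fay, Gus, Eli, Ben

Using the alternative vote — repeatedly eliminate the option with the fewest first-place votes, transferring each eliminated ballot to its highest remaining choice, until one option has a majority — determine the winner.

Eli

Round 1: Fay 21, Eli 11, Gus 10, Chen 5, Hira 4, Ben 0. Ben has the fewest and is eliminated.
Round 2: Fay 21, Eli 11, Gus 10, Chen 5, Hira 4. Hira has the fewest and is eliminated.
Round 3: Fay 21, Eli 11, Gus 10, Chen 9. Chen has the fewest and is eliminated.
Round 4: Fay 25, Eli 16, Gus 10. Gus has the fewest and is eliminated.
Round 5: Eli 26, Fay 25. Eli has a majority.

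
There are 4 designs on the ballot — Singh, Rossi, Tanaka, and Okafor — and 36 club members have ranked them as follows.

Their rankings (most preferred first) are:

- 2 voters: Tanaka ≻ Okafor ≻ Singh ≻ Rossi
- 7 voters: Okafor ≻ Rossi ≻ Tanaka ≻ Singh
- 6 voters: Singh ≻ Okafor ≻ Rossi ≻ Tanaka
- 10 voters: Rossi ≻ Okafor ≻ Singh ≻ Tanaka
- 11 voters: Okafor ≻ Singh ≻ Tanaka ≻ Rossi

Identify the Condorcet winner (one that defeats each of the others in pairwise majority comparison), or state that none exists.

Okafor

Head-to-head results (36 voters total):
Singh vs Rossi: Singh wins 19–17.
Singh vs Tanaka: Singh wins 27–9.
Singh vs Okafor: Okafor wins 30–6.
Rossi vs Tanaka: Rossi wins 23–13.
Rossi vs Okafor: Okafor wins 26–10.
Tanaka vs Okafor: Okafor wins 34–2.
Okafor beats each rival — Singh (30–6), Rossi (26–10), Tanaka (34–2) — so Okafor is the Condorcet winner.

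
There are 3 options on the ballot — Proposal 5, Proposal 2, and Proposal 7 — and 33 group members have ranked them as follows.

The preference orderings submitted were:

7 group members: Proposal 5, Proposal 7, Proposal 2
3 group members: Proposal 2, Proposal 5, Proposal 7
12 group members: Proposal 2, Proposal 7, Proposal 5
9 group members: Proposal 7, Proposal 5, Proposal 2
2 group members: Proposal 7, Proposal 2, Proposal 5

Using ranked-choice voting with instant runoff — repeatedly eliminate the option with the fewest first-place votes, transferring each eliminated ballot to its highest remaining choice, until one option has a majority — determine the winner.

Proposal 7

Round 1: Proposal 2 15, Proposal 7 11, Proposal 5 7. Proposal 5 has the fewest and is eliminated.
Round 2: Proposal 7 18, Proposal 2 15. Proposal 7 has a majority.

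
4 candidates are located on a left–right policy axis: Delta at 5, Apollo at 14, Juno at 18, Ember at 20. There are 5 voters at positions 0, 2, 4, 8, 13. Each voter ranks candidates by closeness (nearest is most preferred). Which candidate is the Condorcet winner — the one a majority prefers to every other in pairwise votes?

Delta

With single-peaked preferences on a line, the Condorcet winner is the candidate closest to the median voter.
The median voter (position 4) is closest to Delta at 5.
Check: Delta vs Ember — voters closer to Delta: 4 of 5.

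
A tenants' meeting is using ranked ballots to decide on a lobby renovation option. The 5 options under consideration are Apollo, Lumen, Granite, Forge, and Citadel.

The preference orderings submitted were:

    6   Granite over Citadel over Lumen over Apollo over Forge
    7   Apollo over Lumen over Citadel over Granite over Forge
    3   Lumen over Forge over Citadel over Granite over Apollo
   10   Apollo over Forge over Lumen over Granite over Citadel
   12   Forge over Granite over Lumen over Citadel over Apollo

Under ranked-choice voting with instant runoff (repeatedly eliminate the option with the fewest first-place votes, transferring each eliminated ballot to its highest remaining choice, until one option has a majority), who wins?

Round 1: Apollo 17, Forge 12, Granite 6, Lumen 3, Citadel 0. Citadel has the fewest and is eliminated.
Round 2: Apollo 17, Forge 12, Granite 6, Lumen 3. Lumen has the fewest and is eliminated.
Round 3: Apollo 17, Forge 15, Granite 6. Granite has the fewest and is eliminated.
Round 4: Apollo 23, Forge 15. Apollo has a majority.

Apollo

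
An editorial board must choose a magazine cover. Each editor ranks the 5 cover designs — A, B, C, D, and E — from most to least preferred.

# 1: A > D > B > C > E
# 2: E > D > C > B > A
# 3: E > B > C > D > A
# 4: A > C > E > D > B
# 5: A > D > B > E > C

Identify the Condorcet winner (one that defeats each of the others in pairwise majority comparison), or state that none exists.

Head-to-head results (5 voters total):
A vs B: A wins 3–2.
A vs C: A wins 3–2.
A vs D: A wins 3–2.
A vs E: A wins 3–2.
B vs C: B wins 3–2.
B vs D: D wins 4–1.
B vs E: E wins 3–2.
C vs D: D wins 3–2.
C vs E: E wins 3–2.
D vs E: E wins 3–2.
A beats each rival — B (3–2), C (3–2), D (3–2), E (3–2) — so A is the Condorcet winner.

A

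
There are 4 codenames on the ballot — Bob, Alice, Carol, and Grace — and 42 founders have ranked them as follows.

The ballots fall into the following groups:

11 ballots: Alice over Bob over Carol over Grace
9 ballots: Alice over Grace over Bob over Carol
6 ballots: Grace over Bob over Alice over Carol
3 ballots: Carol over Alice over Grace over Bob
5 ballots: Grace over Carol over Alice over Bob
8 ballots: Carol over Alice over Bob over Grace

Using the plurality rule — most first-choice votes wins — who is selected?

First-place vote totals:
  Bob: 0
  Alice: 20
  Carol: 11
  Grace: 11
Alice has the most first-place votes.

Alice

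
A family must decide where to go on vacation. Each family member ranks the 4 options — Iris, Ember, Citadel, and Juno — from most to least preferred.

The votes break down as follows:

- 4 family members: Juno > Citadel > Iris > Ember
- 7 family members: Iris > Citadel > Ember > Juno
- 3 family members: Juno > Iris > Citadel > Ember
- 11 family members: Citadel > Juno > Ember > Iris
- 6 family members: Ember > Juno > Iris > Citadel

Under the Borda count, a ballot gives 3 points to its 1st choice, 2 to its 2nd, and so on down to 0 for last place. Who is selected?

Citadel

Borda scores:
  Iris: 4·1 + 7·3 + 3·2 + 11·0 + 6·1 = 37
  Ember: 4·0 + 7·1 + 3·0 + 11·1 + 6·3 = 36
  Citadel: 4·2 + 7·2 + 3·1 + 11·3 + 6·0 = 58
  Juno: 4·3 + 7·0 + 3·3 + 11·2 + 6·2 = 55
Citadel has the highest total.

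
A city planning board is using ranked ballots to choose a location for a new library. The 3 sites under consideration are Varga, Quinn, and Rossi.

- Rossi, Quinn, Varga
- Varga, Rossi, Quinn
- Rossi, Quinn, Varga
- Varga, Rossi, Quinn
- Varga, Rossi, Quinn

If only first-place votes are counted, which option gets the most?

First-place vote totals:
  Varga: 3
  Quinn: 0
  Rossi: 2
Varga has the most first-place votes.

Varga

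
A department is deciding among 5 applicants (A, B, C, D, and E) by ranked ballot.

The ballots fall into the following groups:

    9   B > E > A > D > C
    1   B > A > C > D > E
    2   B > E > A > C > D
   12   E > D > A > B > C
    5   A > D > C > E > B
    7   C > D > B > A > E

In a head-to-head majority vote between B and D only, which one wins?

D

Ballots ranking B above D: 9+1+2 = 12.
Ballots ranking D above B: 12+5+7 = 24.
D wins the head-to-head, 24–12.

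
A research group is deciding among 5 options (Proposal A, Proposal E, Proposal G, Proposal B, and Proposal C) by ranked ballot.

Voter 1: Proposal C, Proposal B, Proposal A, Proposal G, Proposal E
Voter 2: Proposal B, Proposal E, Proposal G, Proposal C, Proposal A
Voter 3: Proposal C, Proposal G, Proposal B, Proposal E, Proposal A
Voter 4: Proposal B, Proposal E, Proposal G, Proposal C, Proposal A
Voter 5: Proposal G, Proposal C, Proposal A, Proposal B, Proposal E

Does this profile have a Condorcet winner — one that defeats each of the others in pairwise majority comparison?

No

Head-to-head results (5 voters total):
Proposal A vs Proposal E: Proposal E wins 3–2.
Proposal A vs Proposal G: Proposal G wins 4–1.
Proposal A vs Proposal B: Proposal B wins 4–1.
Proposal A vs Proposal C: Proposal C wins 5–0.
Proposal E vs Proposal G: Proposal G wins 3–2.
Proposal E vs Proposal B: Proposal B wins 5–0.
Proposal E vs Proposal C: Proposal C wins 3–2.
Proposal G vs Proposal B: Proposal B wins 3–2.
Proposal G vs Proposal C: Proposal G wins 3–2.
Proposal B vs Proposal C: Proposal C wins 3–2.
No candidate beats all others: Proposal G beats Proposal C beats Proposal B beats Proposal G, a majority cycle.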